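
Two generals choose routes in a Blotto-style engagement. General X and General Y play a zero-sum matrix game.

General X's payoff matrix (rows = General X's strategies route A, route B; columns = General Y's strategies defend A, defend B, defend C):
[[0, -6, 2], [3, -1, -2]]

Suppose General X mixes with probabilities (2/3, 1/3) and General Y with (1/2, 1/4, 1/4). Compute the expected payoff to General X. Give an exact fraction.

-5/12

Against (1/2, 1/4, 1/4), each row's expected payoff is route A: -1; route B: 3/4.
Taking the (2/3, 1/3)-weighted average: (2/3)·(-1) + (1/3)·(3/4) = -5/12.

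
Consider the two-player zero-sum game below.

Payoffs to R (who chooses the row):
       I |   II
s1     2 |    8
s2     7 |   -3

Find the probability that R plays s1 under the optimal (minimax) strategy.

5/8

Row minima are 2 and -3, so R's maximin is 2; column maxima are 7 and 8, so C's minimax is 7. These differ, so the equilibrium is in mixed strategies.
Let R play s1 with probability p. C is indifferent when 2p + 7(1−p) = 8p − 3(1−p), giving p = 5/8.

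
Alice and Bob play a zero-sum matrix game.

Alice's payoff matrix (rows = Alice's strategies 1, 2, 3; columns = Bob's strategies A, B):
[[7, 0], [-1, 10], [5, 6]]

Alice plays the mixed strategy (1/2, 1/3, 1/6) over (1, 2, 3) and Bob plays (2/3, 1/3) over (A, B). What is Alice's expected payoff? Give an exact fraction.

37/9

Against (2/3, 1/3), each row's expected payoff is 1: 14/3; 2: 8/3; 3: 16/3.
Taking the (1/2, 1/3, 1/6)-weighted average: (1/2)·(14/3) + (1/3)·(8/3) + (1/6)·(16/3) = 37/9.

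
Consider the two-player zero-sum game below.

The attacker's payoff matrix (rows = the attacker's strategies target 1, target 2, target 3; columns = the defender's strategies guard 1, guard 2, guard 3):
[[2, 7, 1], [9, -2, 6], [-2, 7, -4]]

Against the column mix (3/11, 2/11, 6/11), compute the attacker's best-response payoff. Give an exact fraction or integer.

59/11

target 1: (2)·(3/11) + (7)·(2/11) + (1)·(6/11) = 26/11.
target 2: (9)·(3/11) + (-2)·(2/11) + (6)·(6/11) = 59/11.
target 3: (-2)·(3/11) + (7)·(2/11) + (-4)·(6/11) = -16/11.
The best pure response is target 2 with expected payoff 59/11.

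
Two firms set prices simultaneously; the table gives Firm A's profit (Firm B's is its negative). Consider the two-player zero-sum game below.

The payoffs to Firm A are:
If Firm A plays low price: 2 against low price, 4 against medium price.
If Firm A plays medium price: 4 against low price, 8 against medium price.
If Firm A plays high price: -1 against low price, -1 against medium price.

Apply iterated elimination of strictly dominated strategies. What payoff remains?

Row low price is strictly dominated by row medium price (4>2, 8>4); eliminate low price.
Row high price is strictly dominated by row medium price (4>-1, 8>-1); eliminate high price.
Column medium price is strictly dominated by low price for Firm B (4<8); eliminate medium price.
Only (medium price, low price) remains, with payoff 4.

4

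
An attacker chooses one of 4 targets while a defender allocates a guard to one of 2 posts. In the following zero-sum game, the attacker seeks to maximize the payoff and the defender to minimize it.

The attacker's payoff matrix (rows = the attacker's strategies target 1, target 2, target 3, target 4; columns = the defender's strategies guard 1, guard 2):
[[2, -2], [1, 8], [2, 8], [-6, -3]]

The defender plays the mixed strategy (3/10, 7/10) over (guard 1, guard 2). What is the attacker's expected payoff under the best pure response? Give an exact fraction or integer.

target 1: (2)·(3/10) + (-2)·(7/10) = -4/5.
target 2: (1)·(3/10) + (8)·(7/10) = 59/10.
target 3: (2)·(3/10) + (8)·(7/10) = 31/5.
target 4: (-6)·(3/10) + (-3)·(7/10) = -39/10.
The best pure response is target 3 with expected payoff 31/5.

31/5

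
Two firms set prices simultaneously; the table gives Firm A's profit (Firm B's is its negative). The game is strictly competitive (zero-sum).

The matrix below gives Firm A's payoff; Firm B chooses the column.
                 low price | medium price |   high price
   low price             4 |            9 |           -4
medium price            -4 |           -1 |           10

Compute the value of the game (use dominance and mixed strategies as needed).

12/11

Column medium price is strictly dominated by low price for Firm B (it gives Firm A more in every row).
The remaining 2×2 game on (low price, medium price) × (low price, high price) has no saddle point. Let Firm A play low price with probability p; indifference gives 4p − 4(1−p) = −4p + 10(1−p), so p = 7/11.
Similarly Firm B's optimal q on low price is 7/11, and the value is 4·(7/11) + (-4)·(4/11) = 12/11.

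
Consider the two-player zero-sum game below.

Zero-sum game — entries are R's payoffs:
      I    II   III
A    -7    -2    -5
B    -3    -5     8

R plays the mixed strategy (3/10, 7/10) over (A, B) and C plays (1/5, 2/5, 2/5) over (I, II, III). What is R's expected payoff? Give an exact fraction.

Against (1/5, 2/5, 2/5), each row's expected payoff is A: -21/5; B: 3/5.
Taking the (3/10, 7/10)-weighted average: (3/10)·(-21/5) + (7/10)·(3/5) = -21/25.

-21/25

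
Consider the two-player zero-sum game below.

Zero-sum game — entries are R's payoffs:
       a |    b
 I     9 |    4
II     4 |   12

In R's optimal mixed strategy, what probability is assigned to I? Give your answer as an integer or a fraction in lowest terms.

8/13

Row minima are 4 and 4, so R's maximin is 4; column maxima are 9 and 12, so C's minimax is 9. These differ, so the equilibrium is in mixed strategies.
Let R play I with probability p. C is indifferent when 9p + 4(1−p) = 4p + 12(1−p), giving p = 8/13.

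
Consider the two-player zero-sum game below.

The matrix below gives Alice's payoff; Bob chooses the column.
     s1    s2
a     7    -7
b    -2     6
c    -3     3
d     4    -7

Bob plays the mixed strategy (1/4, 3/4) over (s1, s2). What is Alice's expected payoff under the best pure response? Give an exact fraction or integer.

a: (7)·(1/4) + (-7)·(3/4) = -7/2.
b: (-2)·(1/4) + (6)·(3/4) = 4.
c: (-3)·(1/4) + (3)·(3/4) = 3/2.
d: (4)·(1/4) + (-7)·(3/4) = -17/4.
The best pure response is b with expected payoff 4.

4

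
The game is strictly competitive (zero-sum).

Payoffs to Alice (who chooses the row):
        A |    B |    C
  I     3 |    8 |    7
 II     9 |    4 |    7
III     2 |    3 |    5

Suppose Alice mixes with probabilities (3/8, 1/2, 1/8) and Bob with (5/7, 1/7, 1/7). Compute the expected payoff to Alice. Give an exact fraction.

83/14

Against (5/7, 1/7, 1/7), each row's expected payoff is I: 30/7; II: 8; III: 18/7.
Taking the (3/8, 1/2, 1/8)-weighted average: (3/8)·(30/7) + (1/2)·(8) + (1/8)·(18/7) = 83/14.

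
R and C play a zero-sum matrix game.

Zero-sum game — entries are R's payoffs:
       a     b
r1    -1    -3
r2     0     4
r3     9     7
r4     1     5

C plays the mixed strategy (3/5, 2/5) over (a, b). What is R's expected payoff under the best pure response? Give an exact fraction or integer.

41/5

r1: (-1)·(3/5) + (-3)·(2/5) = -9/5.
r2: (0)·(3/5) + (4)·(2/5) = 8/5.
r3: (9)·(3/5) + (7)·(2/5) = 41/5.
r4: (1)·(3/5) + (5)·(2/5) = 13/5.
The best pure response is r3 with expected payoff 41/5.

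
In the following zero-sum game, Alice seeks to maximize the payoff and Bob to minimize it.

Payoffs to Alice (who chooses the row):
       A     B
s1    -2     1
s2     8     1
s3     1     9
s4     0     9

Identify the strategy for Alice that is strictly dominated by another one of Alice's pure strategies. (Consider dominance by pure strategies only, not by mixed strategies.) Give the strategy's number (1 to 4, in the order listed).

Compare s1 with s3: 1 > -2, 9 > 1.
So s3 strictly dominates s1 for Alice; s1 is strictly dominated.

1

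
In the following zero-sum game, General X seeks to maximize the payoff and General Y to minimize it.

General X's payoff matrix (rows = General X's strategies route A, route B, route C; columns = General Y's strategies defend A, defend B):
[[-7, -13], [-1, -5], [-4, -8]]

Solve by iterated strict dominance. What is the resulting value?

Column defend A is strictly dominated by defend B for General Y (-13<-7, -5<-1, -8<-4); eliminate defend A.
Row route A is strictly dominated by row route B (-5>-13); eliminate route A.
Row route C is strictly dominated by row route B (-5>-8); eliminate route C.
Only (route B, defend B) remains, with payoff -5.

-5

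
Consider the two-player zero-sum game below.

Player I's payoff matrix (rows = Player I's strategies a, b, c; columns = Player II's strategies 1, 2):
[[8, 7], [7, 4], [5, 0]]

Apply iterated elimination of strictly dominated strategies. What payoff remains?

Row c is strictly dominated by row a (8>5, 7>0); eliminate c.
Row b is strictly dominated by row a (8>7, 7>4); eliminate b.
Column 1 is strictly dominated by 2 for Player II (7<8); eliminate 1.
Only (a, 2) remains, with payoff 7.

7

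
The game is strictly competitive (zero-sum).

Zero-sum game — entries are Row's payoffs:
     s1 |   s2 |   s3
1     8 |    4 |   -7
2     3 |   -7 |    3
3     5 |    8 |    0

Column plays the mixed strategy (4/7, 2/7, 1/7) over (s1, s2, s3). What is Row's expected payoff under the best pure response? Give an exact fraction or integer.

36/7

1: (8)·(4/7) + (4)·(2/7) + (-7)·(1/7) = 33/7.
2: (3)·(4/7) + (-7)·(2/7) + (3)·(1/7) = 1/7.
3: (5)·(4/7) + (8)·(2/7) + (0)·(1/7) = 36/7.
The best pure response is 3 with expected payoff 36/7.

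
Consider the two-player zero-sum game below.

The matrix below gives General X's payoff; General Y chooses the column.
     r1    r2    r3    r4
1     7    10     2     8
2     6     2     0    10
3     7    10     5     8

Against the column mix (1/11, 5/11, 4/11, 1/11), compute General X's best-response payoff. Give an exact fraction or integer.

85/11

1: (7)·(1/11) + (10)·(5/11) + (2)·(4/11) + (8)·(1/11) = 73/11.
2: (6)·(1/11) + (2)·(5/11) + (0)·(4/11) + (10)·(1/11) = 26/11.
3: (7)·(1/11) + (10)·(5/11) + (5)·(4/11) + (8)·(1/11) = 85/11.
The best pure response is 3 with expected payoff 85/11.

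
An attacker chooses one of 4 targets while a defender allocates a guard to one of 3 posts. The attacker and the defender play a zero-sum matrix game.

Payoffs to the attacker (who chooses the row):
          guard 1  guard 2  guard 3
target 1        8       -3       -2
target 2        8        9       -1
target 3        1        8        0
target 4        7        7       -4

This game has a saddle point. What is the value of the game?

Row minima: -3, -1, 0, -4 → the attacker's maximin is 0.
Column maxima: 8, 9, 0 → the defender's minimax is 0.
They coincide at (target 3, guard 3), so the value is 0.

0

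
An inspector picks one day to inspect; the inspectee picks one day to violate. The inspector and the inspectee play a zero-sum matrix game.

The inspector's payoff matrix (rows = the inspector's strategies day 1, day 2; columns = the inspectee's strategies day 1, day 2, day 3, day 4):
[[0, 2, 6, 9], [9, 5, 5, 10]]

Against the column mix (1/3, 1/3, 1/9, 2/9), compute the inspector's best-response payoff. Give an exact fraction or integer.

day 1: (0)·(1/3) + (2)·(1/3) + (6)·(1/9) + (9)·(2/9) = 10/3.
day 2: (9)·(1/3) + (5)·(1/3) + (5)·(1/9) + (10)·(2/9) = 67/9.
The best pure response is day 2 with expected payoff 67/9.

67/9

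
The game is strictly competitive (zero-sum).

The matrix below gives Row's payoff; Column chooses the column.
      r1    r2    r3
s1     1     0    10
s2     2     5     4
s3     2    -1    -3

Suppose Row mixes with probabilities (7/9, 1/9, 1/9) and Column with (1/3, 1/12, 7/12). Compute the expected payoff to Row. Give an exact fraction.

545/108

Against (1/3, 1/12, 7/12), each row's expected payoff is s1: 37/6; s2: 41/12; s3: -7/6.
Taking the (7/9, 1/9, 1/9)-weighted average: (7/9)·(37/6) + (1/9)·(41/12) + (1/9)·(-7/6) = 545/108.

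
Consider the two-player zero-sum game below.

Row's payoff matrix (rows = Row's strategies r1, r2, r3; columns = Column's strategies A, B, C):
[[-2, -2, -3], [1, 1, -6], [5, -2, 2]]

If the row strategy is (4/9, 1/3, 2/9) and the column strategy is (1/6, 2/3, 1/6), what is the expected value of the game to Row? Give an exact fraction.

Against (1/6, 2/3, 1/6), each row's expected payoff is r1: -13/6; r2: -1/6; r3: -1/6.
Taking the (4/9, 1/3, 2/9)-weighted average: (4/9)·(-13/6) + (1/3)·(-1/6) + (2/9)·(-1/6) = -19/18.

-19/18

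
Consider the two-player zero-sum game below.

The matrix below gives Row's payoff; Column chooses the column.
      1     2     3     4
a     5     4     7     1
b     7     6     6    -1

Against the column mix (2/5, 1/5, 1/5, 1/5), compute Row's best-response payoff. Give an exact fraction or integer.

a: (5)·(2/5) + (4)·(1/5) + (7)·(1/5) + (1)·(1/5) = 22/5.
b: (7)·(2/5) + (6)·(1/5) + (6)·(1/5) + (-1)·(1/5) = 5.
The best pure response is b with expected payoff 5.

5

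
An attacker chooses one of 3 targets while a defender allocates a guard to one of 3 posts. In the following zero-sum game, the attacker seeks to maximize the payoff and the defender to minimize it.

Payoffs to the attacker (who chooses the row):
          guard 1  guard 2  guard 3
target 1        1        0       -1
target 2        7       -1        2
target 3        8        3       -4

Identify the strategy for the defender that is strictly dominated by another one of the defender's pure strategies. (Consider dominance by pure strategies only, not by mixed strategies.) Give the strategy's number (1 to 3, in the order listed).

1

The defender prefers columns that give the attacker less. Compare guard 1 with guard 2: 0 < 1, -1 < 7, 3 < 8.
So guard 2 strictly dominates guard 1 for the defender; guard 1 is strictly dominated.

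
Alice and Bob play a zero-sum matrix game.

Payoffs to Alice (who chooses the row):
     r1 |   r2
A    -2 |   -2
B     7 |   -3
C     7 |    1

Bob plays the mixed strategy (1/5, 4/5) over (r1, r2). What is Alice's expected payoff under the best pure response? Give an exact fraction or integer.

A: (-2)·(1/5) + (-2)·(4/5) = -2.
B: (7)·(1/5) + (-3)·(4/5) = -1.
C: (7)·(1/5) + (1)·(4/5) = 11/5.
The best pure response is C with expected payoff 11/5.

11/5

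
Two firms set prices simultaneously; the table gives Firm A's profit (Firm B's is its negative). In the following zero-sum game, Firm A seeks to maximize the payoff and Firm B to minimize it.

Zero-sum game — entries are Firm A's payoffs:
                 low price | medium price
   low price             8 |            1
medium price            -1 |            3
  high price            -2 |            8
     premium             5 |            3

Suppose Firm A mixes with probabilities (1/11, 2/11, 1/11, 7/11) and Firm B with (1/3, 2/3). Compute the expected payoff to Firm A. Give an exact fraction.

Against (1/3, 2/3), each row's expected payoff is low price: 10/3; medium price: 5/3; high price: 14/3; premium: 11/3.
Taking the (1/11, 2/11, 1/11, 7/11)-weighted average: (1/11)·(10/3) + (2/11)·(5/3) + (1/11)·(14/3) + (7/11)·(11/3) = 37/11.

37/11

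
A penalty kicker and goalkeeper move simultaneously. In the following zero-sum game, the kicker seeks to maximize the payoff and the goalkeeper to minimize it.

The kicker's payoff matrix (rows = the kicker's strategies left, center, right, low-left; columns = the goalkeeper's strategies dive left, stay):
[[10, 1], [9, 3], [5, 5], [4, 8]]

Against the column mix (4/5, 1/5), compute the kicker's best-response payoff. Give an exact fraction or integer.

41/5

left: (10)·(4/5) + (1)·(1/5) = 41/5.
center: (9)·(4/5) + (3)·(1/5) = 39/5.
right: (5)·(4/5) + (5)·(1/5) = 5.
low-left: (4)·(4/5) + (8)·(1/5) = 24/5.
The best pure response is left with expected payoff 41/5.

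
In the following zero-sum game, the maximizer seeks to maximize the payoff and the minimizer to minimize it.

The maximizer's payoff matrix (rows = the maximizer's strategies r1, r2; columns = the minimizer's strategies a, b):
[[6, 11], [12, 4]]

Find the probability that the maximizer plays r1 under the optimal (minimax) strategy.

Row minima are 6 and 4, so the maximizer's maximin is 6; column maxima are 12 and 11, so the minimizer's minimax is 11. These differ, so the equilibrium is in mixed strategies.
Let the maximizer play r1 with probability p. The minimizer is indifferent when 6p + 12(1−p) = 11p + 4(1−p), giving p = 8/13.

8/13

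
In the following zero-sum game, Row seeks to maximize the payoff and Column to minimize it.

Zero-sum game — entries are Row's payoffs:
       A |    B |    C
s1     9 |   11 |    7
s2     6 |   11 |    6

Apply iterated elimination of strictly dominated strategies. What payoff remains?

7

Column B is strictly dominated by A for Column (9<11, 6<11); eliminate B.
Row s2 is strictly dominated by row s1 (9>6, 7>6); eliminate s2.
Column A is strictly dominated by C for Column (7<9); eliminate A.
Only (s1, C) remains, with payoff 7.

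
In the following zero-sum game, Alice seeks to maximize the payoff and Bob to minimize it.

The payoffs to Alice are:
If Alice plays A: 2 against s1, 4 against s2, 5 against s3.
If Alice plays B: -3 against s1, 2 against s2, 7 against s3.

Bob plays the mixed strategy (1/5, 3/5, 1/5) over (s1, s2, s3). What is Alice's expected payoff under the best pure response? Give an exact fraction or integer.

A: (2)·(1/5) + (4)·(3/5) + (5)·(1/5) = 19/5.
B: (-3)·(1/5) + (2)·(3/5) + (7)·(1/5) = 2.
The best pure response is A with expected payoff 19/5.

19/5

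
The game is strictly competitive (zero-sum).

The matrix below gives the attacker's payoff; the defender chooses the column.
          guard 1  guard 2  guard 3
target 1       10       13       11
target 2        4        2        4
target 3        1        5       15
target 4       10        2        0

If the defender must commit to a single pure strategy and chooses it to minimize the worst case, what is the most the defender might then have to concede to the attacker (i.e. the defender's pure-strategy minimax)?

10

The worst case (largest entry) in each column is guard 1: 10, guard 2: 13, guard 3: 15.
The best (smallest) of these is 10.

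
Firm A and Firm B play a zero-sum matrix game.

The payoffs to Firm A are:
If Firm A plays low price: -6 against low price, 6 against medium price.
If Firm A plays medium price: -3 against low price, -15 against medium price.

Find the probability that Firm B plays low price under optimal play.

Row minima are -6 and -15, so Firm A's maximin is -6; column maxima are -3 and 6, so Firm B's minimax is -3. These differ, so the equilibrium is in mixed strategies.
Let Firm B play low price with probability q. Firm A is indifferent when −6q + 6(1−q) = −3q − 15(1−q), giving q = 7/8.

7/8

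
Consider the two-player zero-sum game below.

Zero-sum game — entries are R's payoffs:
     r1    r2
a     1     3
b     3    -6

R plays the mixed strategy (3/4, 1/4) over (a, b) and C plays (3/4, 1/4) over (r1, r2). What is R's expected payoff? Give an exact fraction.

21/16

Against (3/4, 1/4), each row's expected payoff is a: 3/2; b: 3/4.
Taking the (3/4, 1/4)-weighted average: (3/4)·(3/2) + (1/4)·(3/4) = 21/16.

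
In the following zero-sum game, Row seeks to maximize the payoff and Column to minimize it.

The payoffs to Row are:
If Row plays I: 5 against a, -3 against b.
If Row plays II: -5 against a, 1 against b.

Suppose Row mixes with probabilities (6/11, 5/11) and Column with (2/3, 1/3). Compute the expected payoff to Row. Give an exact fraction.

-1/11

Against (2/3, 1/3), each row's expected payoff is I: 7/3; II: -3.
Taking the (6/11, 5/11)-weighted average: (6/11)·(7/3) + (5/11)·(-3) = -1/11.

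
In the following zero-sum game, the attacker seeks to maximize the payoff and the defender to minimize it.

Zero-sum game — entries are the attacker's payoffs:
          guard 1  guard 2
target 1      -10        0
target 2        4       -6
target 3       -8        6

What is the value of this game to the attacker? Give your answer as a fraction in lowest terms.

-1

Row target 1 is strictly dominated by row target 3, so the attacker never plays it.
The remaining 2×2 game on (target 2, target 3) × (guard 1, guard 2) has no saddle point. Let the attacker play target 2 with probability p; indifference gives 4p − 8(1−p) = −6p + 6(1−p), so p = 7/12.
Similarly the defender's optimal q on guard 1 is 1/2, and the value is 4·(1/2) + (-6)·(1/2) = -1.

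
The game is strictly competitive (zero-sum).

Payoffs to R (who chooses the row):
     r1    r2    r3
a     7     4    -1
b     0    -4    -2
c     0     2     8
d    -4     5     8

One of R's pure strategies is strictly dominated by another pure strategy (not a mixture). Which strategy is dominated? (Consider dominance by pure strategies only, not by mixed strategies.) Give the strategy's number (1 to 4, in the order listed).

2

Compare b with a: 7 > 0, 4 > -4, -1 > -2.
So a strictly dominates b for R; b is strictly dominated.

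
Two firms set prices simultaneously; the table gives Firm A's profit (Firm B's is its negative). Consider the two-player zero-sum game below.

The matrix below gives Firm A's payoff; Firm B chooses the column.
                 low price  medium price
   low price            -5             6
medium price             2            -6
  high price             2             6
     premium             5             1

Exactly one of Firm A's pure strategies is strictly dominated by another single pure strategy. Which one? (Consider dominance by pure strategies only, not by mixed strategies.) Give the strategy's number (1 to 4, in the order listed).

2

Compare medium price with premium: 5 > 2, 1 > -6.
So premium strictly dominates medium price for Firm A; medium price is strictly dominated.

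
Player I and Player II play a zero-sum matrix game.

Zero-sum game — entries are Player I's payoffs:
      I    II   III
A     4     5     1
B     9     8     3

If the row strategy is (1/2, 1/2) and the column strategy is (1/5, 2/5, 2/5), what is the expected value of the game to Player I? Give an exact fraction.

47/10

Against (1/5, 2/5, 2/5), each row's expected payoff is A: 16/5; B: 31/5.
Taking the (1/2, 1/2)-weighted average: (1/2)·(16/5) + (1/2)·(31/5) = 47/10.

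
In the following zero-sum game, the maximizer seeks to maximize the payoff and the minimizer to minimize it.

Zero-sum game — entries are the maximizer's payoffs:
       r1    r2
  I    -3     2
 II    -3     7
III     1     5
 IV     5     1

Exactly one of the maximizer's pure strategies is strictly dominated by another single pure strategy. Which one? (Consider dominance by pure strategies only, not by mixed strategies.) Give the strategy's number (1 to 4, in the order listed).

1

Compare I with III: 1 > -3, 5 > 2.
So III strictly dominates I for the maximizer; I is strictly dominated.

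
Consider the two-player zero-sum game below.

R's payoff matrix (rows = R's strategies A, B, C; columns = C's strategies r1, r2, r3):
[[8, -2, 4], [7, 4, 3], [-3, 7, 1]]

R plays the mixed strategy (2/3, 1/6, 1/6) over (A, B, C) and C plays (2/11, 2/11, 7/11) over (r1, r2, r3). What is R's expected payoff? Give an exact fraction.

Against (2/11, 2/11, 7/11), each row's expected payoff is A: 40/11; B: 43/11; C: 15/11.
Taking the (2/3, 1/6, 1/6)-weighted average: (2/3)·(40/11) + (1/6)·(43/11) + (1/6)·(15/11) = 109/33.

109/33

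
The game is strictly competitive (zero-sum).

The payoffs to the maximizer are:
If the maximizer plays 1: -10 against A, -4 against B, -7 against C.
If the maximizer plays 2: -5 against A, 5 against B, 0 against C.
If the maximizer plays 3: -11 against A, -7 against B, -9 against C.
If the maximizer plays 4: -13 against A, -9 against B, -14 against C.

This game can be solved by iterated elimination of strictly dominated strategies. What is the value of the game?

-5

Row 1 is strictly dominated by row 2 (-5>-10, 5>-4, 0>-7); eliminate 1.
Row 4 is strictly dominated by row 2 (-5>-13, 5>-9, 0>-14); eliminate 4.
Column C is strictly dominated by A for the minimizer (-5<0, -11<-9); eliminate C.
Column B is strictly dominated by A for the minimizer (-5<5, -11<-7); eliminate B.
Row 3 is strictly dominated by row 2 (-5>-11); eliminate 3.
Only (2, A) remains, with payoff -5.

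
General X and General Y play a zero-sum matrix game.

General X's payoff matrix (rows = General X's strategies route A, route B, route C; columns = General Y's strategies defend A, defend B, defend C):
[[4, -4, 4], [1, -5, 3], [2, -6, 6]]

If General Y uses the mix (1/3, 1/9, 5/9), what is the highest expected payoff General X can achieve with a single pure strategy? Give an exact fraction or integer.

route A: (4)·(1/3) + (-4)·(1/9) + (4)·(5/9) = 28/9.
route B: (1)·(1/3) + (-5)·(1/9) + (3)·(5/9) = 13/9.
route C: (2)·(1/3) + (-6)·(1/9) + (6)·(5/9) = 10/3.
The best pure response is route C with expected payoff 10/3.

10/3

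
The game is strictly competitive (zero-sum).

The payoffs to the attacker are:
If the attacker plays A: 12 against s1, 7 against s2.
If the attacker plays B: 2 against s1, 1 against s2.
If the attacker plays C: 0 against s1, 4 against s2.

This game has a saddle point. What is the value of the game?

Row minima: 7, 1, 0 → the attacker's maximin is 7.
Column maxima: 12, 7 → the defender's minimax is 7.
They coincide at (A, s2), so the value is 7.

7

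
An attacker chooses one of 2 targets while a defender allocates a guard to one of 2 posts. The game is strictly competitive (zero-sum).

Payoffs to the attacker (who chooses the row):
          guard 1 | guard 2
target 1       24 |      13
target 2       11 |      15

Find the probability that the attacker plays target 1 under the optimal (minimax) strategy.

4/15

Row minima are 13 and 11, so the attacker's maximin is 13; column maxima are 24 and 15, so the defender's minimax is 15. These differ, so the equilibrium is in mixed strategies.
Let the attacker play target 1 with probability p. The defender is indifferent when 24p + 11(1−p) = 13p + 15(1−p), giving p = 4/15.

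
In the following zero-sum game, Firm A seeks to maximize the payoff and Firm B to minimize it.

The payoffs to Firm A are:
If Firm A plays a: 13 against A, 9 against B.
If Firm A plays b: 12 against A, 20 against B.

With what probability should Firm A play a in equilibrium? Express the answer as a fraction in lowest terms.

2/3

Row minima are 9 and 12, so Firm A's maximin is 12; column maxima are 13 and 20, so Firm B's minimax is 13. These differ, so the equilibrium is in mixed strategies.
Let Firm A play a with probability p. Firm B is indifferent when 13p + 12(1−p) = 9p + 20(1−p), giving p = 2/3.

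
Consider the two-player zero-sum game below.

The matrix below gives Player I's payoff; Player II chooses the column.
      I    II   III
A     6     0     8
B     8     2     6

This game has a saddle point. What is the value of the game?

2

Row minima: 0, 2 → Player I's maximin is 2.
Column maxima: 8, 2, 8 → Player II's minimax is 2.
They coincide at (B, II), so the value is 2.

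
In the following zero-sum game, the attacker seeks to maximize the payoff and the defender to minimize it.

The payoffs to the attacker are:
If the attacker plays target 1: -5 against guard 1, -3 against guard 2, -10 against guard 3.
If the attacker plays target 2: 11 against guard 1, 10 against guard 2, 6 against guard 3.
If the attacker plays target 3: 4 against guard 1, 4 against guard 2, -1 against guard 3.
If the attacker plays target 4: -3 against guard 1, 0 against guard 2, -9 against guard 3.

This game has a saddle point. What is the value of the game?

Row minima: -10, 6, -1, -9 → the attacker's maximin is 6.
Column maxima: 11, 10, 6 → the defender's minimax is 6.
They coincide at (target 2, guard 3), so the value is 6.

6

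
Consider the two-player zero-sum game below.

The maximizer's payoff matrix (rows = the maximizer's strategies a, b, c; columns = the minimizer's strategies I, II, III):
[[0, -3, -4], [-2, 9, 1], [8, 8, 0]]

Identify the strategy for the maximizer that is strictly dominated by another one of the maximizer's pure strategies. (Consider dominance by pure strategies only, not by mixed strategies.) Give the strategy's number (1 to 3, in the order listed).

Compare a with c: 8 > 0, 8 > -3, 0 > -4.
So c strictly dominates a for the maximizer; a is strictly dominated.

1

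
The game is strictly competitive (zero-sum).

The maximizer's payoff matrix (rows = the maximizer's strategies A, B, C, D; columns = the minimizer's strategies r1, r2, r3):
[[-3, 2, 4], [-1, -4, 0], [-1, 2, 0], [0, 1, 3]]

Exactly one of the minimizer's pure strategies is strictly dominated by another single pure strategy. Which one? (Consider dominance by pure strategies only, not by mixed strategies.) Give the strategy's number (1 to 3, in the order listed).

3

The minimizer prefers columns that give the maximizer less. Compare r3 with r1: -3 < 4, -1 < 0, -1 < 0, 0 < 3.
So r1 strictly dominates r3 for the minimizer; r3 is strictly dominated.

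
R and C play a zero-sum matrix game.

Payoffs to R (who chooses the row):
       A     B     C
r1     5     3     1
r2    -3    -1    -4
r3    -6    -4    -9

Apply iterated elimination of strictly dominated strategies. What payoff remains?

1

Row r3 is strictly dominated by row r1 (5>-6, 3>-4, 1>-9); eliminate r3.
Row r2 is strictly dominated by row r1 (5>-3, 3>-1, 1>-4); eliminate r2.
Column A is strictly dominated by B for C (3<5); eliminate A.
Column B is strictly dominated by C for C (1<3); eliminate B.
Only (r1, C) remains, with payoff 1.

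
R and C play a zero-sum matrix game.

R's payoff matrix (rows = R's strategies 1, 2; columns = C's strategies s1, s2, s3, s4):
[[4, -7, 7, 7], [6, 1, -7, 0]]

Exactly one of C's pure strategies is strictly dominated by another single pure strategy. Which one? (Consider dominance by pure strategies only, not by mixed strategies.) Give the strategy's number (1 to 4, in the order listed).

1

C prefers columns that give R less. Compare s1 with s2: -7 < 4, 1 < 6.
So s2 strictly dominates s1 for C; s1 is strictly dominated.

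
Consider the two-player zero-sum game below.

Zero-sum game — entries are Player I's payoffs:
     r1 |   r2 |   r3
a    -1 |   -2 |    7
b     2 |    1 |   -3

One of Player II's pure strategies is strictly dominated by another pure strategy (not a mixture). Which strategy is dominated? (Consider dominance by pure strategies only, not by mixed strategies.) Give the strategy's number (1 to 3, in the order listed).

1

Player II prefers columns that give Player I less. Compare r1 with r2: -2 < -1, 1 < 2.
So r2 strictly dominates r1 for Player II; r1 is strictly dominated.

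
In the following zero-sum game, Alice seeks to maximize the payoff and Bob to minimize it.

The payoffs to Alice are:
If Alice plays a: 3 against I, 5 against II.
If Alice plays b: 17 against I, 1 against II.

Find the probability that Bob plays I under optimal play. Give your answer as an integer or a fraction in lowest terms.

2/9

Row minima are 3 and 1, so Alice's maximin is 3; column maxima are 17 and 5, so Bob's minimax is 5. These differ, so the equilibrium is in mixed strategies.
Let Bob play I with probability q. Alice is indifferent when 3q + 5(1−q) = 17q + (1−q), giving q = 2/9.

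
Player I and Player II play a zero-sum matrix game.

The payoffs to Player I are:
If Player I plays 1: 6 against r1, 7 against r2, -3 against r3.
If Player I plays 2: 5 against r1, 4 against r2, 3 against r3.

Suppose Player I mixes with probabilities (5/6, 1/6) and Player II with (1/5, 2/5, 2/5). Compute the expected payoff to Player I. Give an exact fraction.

Against (1/5, 2/5, 2/5), each row's expected payoff is 1: 14/5; 2: 19/5.
Taking the (5/6, 1/6)-weighted average: (5/6)·(14/5) + (1/6)·(19/5) = 89/30.

89/30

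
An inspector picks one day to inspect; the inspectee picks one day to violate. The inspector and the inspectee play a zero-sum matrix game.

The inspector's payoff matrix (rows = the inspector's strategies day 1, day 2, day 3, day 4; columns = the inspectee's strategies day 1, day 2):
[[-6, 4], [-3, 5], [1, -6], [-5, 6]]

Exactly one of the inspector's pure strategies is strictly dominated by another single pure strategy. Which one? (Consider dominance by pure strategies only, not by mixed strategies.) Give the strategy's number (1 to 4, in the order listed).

Compare day 1 with day 2: -3 > -6, 5 > 4.
So day 2 strictly dominates day 1 for the inspector; day 1 is strictly dominated.

1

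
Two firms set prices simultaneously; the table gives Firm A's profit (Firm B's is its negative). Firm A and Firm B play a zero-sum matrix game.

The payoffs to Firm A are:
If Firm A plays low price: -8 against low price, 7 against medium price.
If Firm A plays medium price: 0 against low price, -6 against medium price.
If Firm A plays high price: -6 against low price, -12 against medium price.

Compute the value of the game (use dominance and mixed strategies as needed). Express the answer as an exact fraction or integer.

Row high price is strictly dominated by row medium price, so Firm A never plays it.
The remaining 2×2 game on (low price, medium price) × (low price, medium price) has no saddle point. Let Firm A play low price with probability p; indifference gives −8p = 7p − 6(1−p), so p = 2/7.
Similarly Firm B's optimal q on low price is 13/21, and the value is -8·(13/21) + (7)·(8/21) = -16/7.

-16/7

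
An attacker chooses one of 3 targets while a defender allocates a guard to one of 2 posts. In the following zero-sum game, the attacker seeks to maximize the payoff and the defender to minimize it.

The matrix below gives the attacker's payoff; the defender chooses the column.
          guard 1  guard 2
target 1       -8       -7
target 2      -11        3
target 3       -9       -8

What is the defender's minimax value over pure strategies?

-8

The worst case (largest entry) in each column is guard 1: -8, guard 2: 3.
The best (smallest) of these is -8.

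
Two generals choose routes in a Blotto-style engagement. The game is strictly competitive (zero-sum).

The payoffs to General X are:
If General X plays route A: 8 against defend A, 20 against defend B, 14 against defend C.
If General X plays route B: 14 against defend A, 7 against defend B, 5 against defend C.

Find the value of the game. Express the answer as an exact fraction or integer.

52/5

Column defend B is strictly dominated by defend C for General Y (it gives General X more in every row).
The remaining 2×2 game on (route A, route B) × (defend A, defend C) has no saddle point. Let General X play route A with probability p; indifference gives 8p + 14(1−p) = 14p + 5(1−p), so p = 3/5.
Similarly General Y's optimal q on defend A is 3/5, and the value is 8·(3/5) + (14)·(2/5) = 52/5.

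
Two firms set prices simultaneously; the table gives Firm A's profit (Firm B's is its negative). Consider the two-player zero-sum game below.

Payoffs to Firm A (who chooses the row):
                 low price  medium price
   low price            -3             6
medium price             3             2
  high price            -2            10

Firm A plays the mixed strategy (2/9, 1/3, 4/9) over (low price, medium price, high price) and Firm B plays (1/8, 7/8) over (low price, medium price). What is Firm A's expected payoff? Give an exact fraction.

401/72

Against (1/8, 7/8), each row's expected payoff is low price: 39/8; medium price: 17/8; high price: 17/2.
Taking the (2/9, 1/3, 4/9)-weighted average: (2/9)·(39/8) + (1/3)·(17/8) + (4/9)·(17/2) = 401/72.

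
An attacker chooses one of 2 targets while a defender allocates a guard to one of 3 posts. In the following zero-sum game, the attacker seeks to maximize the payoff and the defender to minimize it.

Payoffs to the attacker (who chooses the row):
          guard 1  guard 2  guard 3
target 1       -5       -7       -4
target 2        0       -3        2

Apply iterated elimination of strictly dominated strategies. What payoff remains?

Column guard 1 is strictly dominated by guard 2 for the defender (-7<-5, -3<0); eliminate guard 1.
Column guard 3 is strictly dominated by guard 2 for the defender (-7<-4, -3<2); eliminate guard 3.
Row target 1 is strictly dominated by row target 2 (-3>-7); eliminate target 1.
Only (target 2, guard 2) remains, with payoff -3.

-3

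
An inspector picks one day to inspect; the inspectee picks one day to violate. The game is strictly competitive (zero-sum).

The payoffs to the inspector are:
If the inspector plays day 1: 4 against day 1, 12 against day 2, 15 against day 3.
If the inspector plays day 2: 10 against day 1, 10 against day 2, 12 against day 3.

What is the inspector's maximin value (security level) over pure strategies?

The worst-case payoff for each row is day 1: 4, day 2: 10.
The best of these is 10.

10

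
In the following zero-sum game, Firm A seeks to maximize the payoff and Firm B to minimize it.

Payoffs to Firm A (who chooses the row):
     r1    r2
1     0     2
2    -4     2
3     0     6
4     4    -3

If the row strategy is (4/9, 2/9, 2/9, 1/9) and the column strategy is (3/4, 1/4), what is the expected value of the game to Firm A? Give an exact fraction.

1/4

Against (3/4, 1/4), each row's expected payoff is 1: 1/2; 2: -5/2; 3: 3/2; 4: 9/4.
Taking the (4/9, 2/9, 2/9, 1/9)-weighted average: (4/9)·(1/2) + (2/9)·(-5/2) + (2/9)·(3/2) + (1/9)·(9/4) = 1/4.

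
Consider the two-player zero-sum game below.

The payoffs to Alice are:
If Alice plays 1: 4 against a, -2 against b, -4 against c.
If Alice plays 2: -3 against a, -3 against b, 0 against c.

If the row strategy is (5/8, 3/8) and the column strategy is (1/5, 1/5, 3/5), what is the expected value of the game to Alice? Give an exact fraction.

-17/10

Against (1/5, 1/5, 3/5), each row's expected payoff is 1: -2; 2: -6/5.
Taking the (5/8, 3/8)-weighted average: (5/8)·(-2) + (3/8)·(-6/5) = -17/10.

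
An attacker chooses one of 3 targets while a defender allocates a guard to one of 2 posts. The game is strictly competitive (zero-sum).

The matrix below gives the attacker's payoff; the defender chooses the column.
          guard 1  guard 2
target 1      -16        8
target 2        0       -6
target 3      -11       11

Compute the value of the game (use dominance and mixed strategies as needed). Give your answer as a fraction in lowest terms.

Row target 1 is strictly dominated by row target 3, so the attacker never plays it.
The remaining 2×2 game on (target 2, target 3) × (guard 1, guard 2) has no saddle point. Let the attacker play target 2 with probability p; indifference gives −11(1−p) = −6p + 11(1−p), so p = 11/14.
Similarly the defender's optimal q on guard 1 is 17/28, and the value is 0·(17/28) + (-6)·(11/28) = -33/14.

-33/14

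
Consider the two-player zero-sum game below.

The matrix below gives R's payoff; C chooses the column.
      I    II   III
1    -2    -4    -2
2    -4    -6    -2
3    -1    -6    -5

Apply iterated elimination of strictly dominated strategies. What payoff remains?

Column I is strictly dominated by II for C (-4<-2, -6<-4, -6<-1); eliminate I.
Row 3 is strictly dominated by row 1 (-4>-6, -2>-5); eliminate 3.
Column III is strictly dominated by II for C (-4<-2, -6<-2); eliminate III.
Row 2 is strictly dominated by row 1 (-4>-6); eliminate 2.
Only (1, II) remains, with payoff -4.

-4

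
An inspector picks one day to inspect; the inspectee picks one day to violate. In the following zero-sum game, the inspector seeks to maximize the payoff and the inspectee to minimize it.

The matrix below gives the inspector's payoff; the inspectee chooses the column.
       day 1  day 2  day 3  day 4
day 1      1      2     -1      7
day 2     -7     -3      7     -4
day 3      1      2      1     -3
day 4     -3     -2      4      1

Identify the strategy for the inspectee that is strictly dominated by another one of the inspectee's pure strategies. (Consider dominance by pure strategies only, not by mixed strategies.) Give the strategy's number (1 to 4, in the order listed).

2

The inspectee prefers columns that give the inspector less. Compare day 2 with day 1: 1 < 2, -7 < -3, 1 < 2, -3 < -2.
So day 1 strictly dominates day 2 for the inspectee; day 2 is strictly dominated.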